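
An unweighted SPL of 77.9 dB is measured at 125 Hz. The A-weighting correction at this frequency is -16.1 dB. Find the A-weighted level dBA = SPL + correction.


A-weighting table: 125 Hz -> -16.1 dB correction
SPL_A = SPL + correction = 77.9 + (-16.1) = 61.8 dBA


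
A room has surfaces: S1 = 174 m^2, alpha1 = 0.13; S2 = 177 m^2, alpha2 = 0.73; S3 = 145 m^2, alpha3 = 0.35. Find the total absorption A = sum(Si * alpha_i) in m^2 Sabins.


174 * 0.13 = 22.62
177 * 0.73 = 129.21
145 * 0.35 = 50.75
A_total = 22.62 + 129.21 + 50.75 = 202.58 m^2


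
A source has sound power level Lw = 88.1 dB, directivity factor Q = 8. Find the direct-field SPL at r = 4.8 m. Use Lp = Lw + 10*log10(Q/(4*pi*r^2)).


4*pi*r^2 = 4*pi*4.8^2 = 289.529 m^2
Q / (4*pi*r^2) = 8 / 289.529 = 0.0276311
Lp = 88.1 + 10*log10(0.0276311) = 72.514 dB


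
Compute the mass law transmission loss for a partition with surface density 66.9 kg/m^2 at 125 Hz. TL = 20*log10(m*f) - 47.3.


m * f = 66.9 * 125 = 8362.5
20*log10(8362.5) = 78.4467 dB
TL = 78.4467 - 47.3 = 31.147 dB


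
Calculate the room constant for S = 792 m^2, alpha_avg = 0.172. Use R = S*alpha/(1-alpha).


R = 792 * 0.172 / (1 - 0.172) = 164.52 m^2


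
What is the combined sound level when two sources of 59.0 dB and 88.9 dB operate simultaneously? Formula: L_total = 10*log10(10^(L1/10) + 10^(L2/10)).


10^(59.0/10) = 794328
10^(88.9/10) = 7.76247e+08
Sum = 794328 + 7.76247e+08 = 7.77041e+08
L_total = 10*log10(7.77041e+08) = 88.904 dB


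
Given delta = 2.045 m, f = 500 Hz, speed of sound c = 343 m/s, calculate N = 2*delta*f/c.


N = 2*delta*f/c = 2*delta/lambda, where lambda = c/f
lambda = 343 / 500 = 0.686 m
N = 2 * 2.045 / 0.686 = 5.9621


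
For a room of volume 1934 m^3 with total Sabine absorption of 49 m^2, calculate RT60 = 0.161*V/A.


RT60 = 0.161 * 1934 / 49 = 6.3546 s


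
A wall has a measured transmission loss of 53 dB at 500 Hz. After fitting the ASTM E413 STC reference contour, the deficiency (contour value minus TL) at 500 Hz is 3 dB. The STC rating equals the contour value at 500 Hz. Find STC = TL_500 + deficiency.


By ASTM E413, STC = value of the fitted reference contour at 500 Hz.
Contour value at 500 Hz = TL_500 + deficiency = 53 + 3 = 56
STC = 56


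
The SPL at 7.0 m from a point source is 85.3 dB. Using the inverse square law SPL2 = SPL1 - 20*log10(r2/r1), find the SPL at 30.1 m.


r2/r1 = 30.1/7.0 = 4.3
Correction = 20*log10(4.3) = 12.6694 dB
SPL2 = 85.3 - 12.6694 = 72.631 dB


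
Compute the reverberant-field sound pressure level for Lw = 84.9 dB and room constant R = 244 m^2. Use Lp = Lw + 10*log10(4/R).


4/R = 4/244 = 0.0163934
Lp = 84.9 + 10*log10(0.0163934) = 67.047 dB


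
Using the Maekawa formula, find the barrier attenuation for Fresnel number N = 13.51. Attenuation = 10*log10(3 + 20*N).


3 + 20*N = 3 + 20*13.51 = 273.2
Att = 10*log10(273.2) = 24.365 dB


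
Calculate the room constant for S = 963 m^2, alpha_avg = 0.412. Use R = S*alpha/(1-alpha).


R = 963 * 0.412 / (1 - 0.412) = 674.76 m^2


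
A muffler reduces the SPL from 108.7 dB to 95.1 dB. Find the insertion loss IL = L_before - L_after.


Insertion loss = SPL without muffler - SPL with muffler
IL = 108.7 - 95.1 = 13.6 dB


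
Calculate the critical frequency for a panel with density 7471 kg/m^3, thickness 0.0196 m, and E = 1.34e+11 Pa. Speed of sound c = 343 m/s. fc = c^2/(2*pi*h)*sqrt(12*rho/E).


12*rho/E = 12*7471/1.34e+11 = 6.69045e-07
sqrt(12*rho/E) = sqrt(6.69045e-07) = 0.000817952
c^2/(2*pi*h) = 343^2/(2*pi*0.0196) = 955328
fc = 955328 * 0.000817952 = 781.41 Hz


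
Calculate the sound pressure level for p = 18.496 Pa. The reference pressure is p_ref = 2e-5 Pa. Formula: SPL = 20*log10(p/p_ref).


p / p_ref = 18.496 / 2e-5 = 924800
SPL = 20 * log10(924800) = 119.32 dB


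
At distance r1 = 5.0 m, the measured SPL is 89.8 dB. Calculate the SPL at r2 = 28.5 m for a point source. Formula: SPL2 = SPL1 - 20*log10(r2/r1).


r2/r1 = 28.5/5.0 = 5.7
Correction = 20*log10(5.7) = 15.1175 dB
SPL2 = 89.8 - 15.1175 = 74.683 dB


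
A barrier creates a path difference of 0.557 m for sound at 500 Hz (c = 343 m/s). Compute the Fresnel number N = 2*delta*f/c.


N = 2*delta*f/c = 2*delta/lambda, where lambda = c/f
lambda = 343 / 500 = 0.686 m
N = 2 * 0.557 / 0.686 = 1.6239


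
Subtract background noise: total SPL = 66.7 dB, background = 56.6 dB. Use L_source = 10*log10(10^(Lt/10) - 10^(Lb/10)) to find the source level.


10^(66.7/10) = 4.67735e+06
10^(56.6/10) = 457088
Difference = 4.67735e+06 - 457088 = 4.22026e+06
L_source = 10*log10(4.22026e+06) = 66.253 dB


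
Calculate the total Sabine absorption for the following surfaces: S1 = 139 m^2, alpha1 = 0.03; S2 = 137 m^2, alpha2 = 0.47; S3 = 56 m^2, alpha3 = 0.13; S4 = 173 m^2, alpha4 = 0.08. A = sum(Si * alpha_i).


139 * 0.03 = 4.17
137 * 0.47 = 64.39
56 * 0.13 = 7.28
173 * 0.08 = 13.84
A_total = 4.17 + 64.39 + 7.28 + 13.84 = 89.68 m^2


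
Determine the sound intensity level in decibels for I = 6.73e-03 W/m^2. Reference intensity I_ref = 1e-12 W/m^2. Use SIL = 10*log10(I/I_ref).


I / I_ref = 6.73e-03 / 1e-12 = 6.73e+09
SIL = 10 * log10(6.73e+09) = 98.28 dB


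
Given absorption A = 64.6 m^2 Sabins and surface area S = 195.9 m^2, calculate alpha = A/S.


Absorption coefficient = absorbed power / incident power
alpha = A / S = 64.6 / 195.9 = 0.32976


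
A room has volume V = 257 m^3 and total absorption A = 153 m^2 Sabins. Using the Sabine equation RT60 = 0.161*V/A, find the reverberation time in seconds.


RT60 = 0.161 * 257 / 153 = 0.27044 s


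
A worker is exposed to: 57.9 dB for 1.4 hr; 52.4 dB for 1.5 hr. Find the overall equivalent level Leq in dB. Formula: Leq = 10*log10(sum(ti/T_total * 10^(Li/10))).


T_total = 1.4 + 1.5 = 2.9 hr
(1.4/2.9) * 10^(57.9/10) = 297667
(1.5/2.9) * 10^(52.4/10) = 89886.2
Sum = 297667 + 89886.2 = 387553
Leq = 10*log10(387553) = 55.883 dB


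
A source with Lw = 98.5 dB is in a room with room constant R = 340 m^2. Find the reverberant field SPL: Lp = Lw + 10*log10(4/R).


4/R = 4/340 = 0.0117647
Lp = 98.5 + 10*log10(0.0117647) = 79.206 dB


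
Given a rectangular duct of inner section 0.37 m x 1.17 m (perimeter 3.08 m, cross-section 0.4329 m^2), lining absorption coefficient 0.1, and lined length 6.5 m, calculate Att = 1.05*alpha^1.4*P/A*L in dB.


alpha^1.4 = 0.1^1.4 = 0.0398107
Attenuation rate = 1.05 * alpha^1.4 * P / A
= 1.05 * 0.0398107 * 3.08 / 0.4329 = 0.297408 dB/m
Total Att = 0.297408 * 6.5 = 1.9332 dB


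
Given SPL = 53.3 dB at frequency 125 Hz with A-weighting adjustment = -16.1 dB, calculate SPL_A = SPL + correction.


A-weighting table: 125 Hz -> -16.1 dB correction
SPL_A = SPL + correction = 53.3 + (-16.1) = 37.2 dBA


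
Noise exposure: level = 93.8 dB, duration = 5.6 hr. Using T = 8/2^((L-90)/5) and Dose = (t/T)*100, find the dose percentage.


T_allowed = 8 / 2^((93.8 - 90)/5) = 4.72397 hr
Dose = 5.6 / 4.72397 * 100 = 118.54 %


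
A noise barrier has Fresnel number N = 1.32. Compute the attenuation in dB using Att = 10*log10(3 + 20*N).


3 + 20*N = 3 + 20*1.32 = 29.4
Att = 10*log10(29.4) = 14.683 dB


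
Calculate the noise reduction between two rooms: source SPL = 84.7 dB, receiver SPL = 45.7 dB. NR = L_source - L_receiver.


NR = L_source - L_receiver (difference between source and receiving room levels)
NR = 84.7 - 45.7 = 39 dB


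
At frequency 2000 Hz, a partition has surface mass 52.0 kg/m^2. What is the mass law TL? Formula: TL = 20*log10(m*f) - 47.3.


m * f = 52.0 * 2000 = 104000
20*log10(104000) = 100.341 dB
TL = 100.341 - 47.3 = 53.041 dB


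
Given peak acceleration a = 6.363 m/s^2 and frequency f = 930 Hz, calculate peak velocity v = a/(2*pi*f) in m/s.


omega = 2*pi*f = 2*pi*930 = 5843.36 rad/s
v = a / omega = 6.363 / 5843.36 = 0.0010889 m/s


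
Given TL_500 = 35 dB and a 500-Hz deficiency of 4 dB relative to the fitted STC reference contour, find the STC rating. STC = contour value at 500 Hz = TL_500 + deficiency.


By ASTM E413, STC = value of the fitted reference contour at 500 Hz.
Contour value at 500 Hz = TL_500 + deficiency = 35 + 4 = 39
STC = 39


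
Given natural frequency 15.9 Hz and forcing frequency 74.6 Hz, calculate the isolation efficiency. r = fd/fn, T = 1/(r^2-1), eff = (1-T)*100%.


r = 74.6 / 15.9 = 4.69182
r^2 - 1 = 4.69182^2 - 1 = 21.0132
T = 1/21.0132 = 0.0475891
Efficiency = (1 - 0.0475891)*100 = 95.241 %


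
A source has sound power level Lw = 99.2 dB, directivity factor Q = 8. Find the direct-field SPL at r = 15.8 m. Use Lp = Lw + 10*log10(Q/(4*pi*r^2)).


4*pi*r^2 = 4*pi*15.8^2 = 3137.07 m^2
Q / (4*pi*r^2) = 8 / 3137.07 = 0.00255015
Lp = 99.2 + 10*log10(0.00255015) = 73.266 dB


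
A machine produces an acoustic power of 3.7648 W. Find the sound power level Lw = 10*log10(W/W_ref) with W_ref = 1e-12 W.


W / W_ref = 3.7648 / 1e-12 = 3.7648e+12
Lw = 10 * log10(3.7648e+12) = 125.76 dB


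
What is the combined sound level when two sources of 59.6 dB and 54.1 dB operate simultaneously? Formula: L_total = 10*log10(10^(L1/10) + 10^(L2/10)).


10^(59.6/10) = 912011
10^(54.1/10) = 257040
Sum = 912011 + 257040 = 1.16905e+06
L_total = 10*log10(1.16905e+06) = 60.678 dB


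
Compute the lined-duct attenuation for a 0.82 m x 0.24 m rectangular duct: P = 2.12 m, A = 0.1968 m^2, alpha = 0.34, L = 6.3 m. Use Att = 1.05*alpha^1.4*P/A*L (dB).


alpha^1.4 = 0.34^1.4 = 0.220836
Attenuation rate = 1.05 * alpha^1.4 * P / A
= 1.05 * 0.220836 * 2.12 / 0.1968 = 2.49787 dB/m
Total Att = 2.49787 * 6.3 = 15.737 dB


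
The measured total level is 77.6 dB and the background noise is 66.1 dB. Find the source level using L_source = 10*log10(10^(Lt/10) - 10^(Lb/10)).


10^(77.6/10) = 5.7544e+07
10^(66.1/10) = 4.0738e+06
Difference = 5.7544e+07 - 4.0738e+06 = 5.34702e+07
L_source = 10*log10(5.34702e+07) = 77.281 dB


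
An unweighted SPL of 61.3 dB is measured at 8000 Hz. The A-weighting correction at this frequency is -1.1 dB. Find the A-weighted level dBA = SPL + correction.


A-weighting table: 8000 Hz -> -1.1 dB correction
SPL_A = SPL + correction = 61.3 + (-1.1) = 60.2 dBA


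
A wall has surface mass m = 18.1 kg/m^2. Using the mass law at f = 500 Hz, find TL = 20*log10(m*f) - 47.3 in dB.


m * f = 18.1 * 500 = 9050
20*log10(9050) = 79.133 dB
TL = 79.133 - 47.3 = 31.833 dB


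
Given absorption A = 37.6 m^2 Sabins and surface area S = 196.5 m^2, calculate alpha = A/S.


Absorption coefficient = absorbed power / incident power
alpha = A / S = 37.6 / 196.5 = 0.19135


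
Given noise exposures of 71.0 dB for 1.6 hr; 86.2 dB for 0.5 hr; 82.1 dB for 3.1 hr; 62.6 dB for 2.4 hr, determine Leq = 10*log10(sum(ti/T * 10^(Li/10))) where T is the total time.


T_total = 1.6 + 0.5 + 3.1 + 2.4 = 7.6 hr
(1.6/7.6) * 10^(71.0/10) = 2.65037e+06
(0.5/7.6) * 10^(86.2/10) = 2.74256e+07
(3.1/7.6) * 10^(82.1/10) = 6.61528e+07
(2.4/7.6) * 10^(62.6/10) = 574642
Sum = 2.65037e+06 + 2.74256e+07 + 6.61528e+07 + 574642 = 9.68034e+07
Leq = 10*log10(9.68034e+07) = 79.859 dB


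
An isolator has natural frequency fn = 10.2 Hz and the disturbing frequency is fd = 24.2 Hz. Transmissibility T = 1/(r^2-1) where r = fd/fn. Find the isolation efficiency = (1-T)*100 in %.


r = 24.2 / 10.2 = 2.37255
r^2 - 1 = 2.37255^2 - 1 = 4.62899
T = 1/4.62899 = 0.21603
Efficiency = (1 - 0.21603)*100 = 78.397 %


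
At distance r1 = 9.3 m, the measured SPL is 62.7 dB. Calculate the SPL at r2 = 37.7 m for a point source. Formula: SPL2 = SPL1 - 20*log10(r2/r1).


r2/r1 = 37.7/9.3 = 4.05376
Correction = 20*log10(4.05376) = 12.1572 dB
SPL2 = 62.7 - 12.1572 = 50.543 dB


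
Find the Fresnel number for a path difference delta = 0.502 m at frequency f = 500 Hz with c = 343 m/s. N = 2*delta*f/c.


N = 2*delta*f/c = 2*delta/lambda, where lambda = c/f
lambda = 343 / 500 = 0.686 m
N = 2 * 0.502 / 0.686 = 1.4636


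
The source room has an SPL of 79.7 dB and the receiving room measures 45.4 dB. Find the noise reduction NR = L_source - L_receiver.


NR = L_source - L_receiver (difference between source and receiving room levels)
NR = 79.7 - 45.4 = 34.3 dB


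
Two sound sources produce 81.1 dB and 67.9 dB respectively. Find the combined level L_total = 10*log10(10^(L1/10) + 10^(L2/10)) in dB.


10^(81.1/10) = 1.28825e+08
10^(67.9/10) = 6.16595e+06
Sum = 1.28825e+08 + 6.16595e+06 = 1.34991e+08
L_total = 10*log10(1.34991e+08) = 81.303 dB


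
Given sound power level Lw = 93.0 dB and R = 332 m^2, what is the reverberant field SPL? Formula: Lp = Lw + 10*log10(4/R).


4/R = 4/332 = 0.0120482
Lp = 93.0 + 10*log10(0.0120482) = 73.809 dB


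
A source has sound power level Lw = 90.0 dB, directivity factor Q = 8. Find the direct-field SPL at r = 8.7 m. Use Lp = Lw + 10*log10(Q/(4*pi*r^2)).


4*pi*r^2 = 4*pi*8.7^2 = 951.149 m^2
Q / (4*pi*r^2) = 8 / 951.149 = 0.00841088
Lp = 90.0 + 10*log10(0.00841088) = 69.248 dB


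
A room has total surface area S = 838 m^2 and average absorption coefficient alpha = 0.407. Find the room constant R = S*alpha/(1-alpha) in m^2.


R = 838 * 0.407 / (1 - 0.407) = 575.15 m^2


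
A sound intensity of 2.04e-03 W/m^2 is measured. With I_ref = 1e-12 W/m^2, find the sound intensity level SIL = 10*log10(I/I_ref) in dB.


I / I_ref = 2.04e-03 / 1e-12 = 2.04e+09
SIL = 10 * log10(2.04e+09) = 93.096 dB


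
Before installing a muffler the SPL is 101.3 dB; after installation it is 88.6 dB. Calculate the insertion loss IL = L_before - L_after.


Insertion loss = SPL without muffler - SPL with muffler
IL = 101.3 - 88.6 = 12.7 dB


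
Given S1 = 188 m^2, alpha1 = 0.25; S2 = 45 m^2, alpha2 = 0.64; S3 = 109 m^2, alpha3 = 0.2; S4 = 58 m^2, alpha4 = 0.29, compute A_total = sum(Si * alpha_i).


188 * 0.25 = 47
45 * 0.64 = 28.8
109 * 0.2 = 21.8
58 * 0.29 = 16.82
A_total = 47 + 28.8 + 21.8 + 16.82 = 114.42 m^2


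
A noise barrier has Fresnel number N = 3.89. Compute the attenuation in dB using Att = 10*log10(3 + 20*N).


3 + 20*N = 3 + 20*3.89 = 80.8
Att = 10*log10(80.8) = 19.074 dB


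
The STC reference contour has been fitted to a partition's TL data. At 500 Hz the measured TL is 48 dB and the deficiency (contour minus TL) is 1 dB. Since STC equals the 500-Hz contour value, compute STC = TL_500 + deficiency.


By ASTM E413, STC = value of the fitted reference contour at 500 Hz.
Contour value at 500 Hz = TL_500 + deficiency = 48 + 1 = 49
STC = 49


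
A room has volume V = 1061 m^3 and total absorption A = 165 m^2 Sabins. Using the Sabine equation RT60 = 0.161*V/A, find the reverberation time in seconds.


RT60 = 0.161 * 1061 / 165 = 1.0353 s


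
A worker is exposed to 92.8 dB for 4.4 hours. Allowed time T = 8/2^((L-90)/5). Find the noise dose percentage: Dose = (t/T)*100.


T_allowed = 8 / 2^((92.8 - 90)/5) = 5.42642 hr
Dose = 4.4 / 5.42642 * 100 = 81.085 %


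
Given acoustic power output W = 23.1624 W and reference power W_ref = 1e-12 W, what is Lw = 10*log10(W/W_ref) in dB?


W / W_ref = 23.1624 / 1e-12 = 2.31624e+13
Lw = 10 * log10(2.31624e+13) = 133.65 dB


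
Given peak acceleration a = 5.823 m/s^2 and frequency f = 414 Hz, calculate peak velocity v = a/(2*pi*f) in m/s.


omega = 2*pi*f = 2*pi*414 = 2601.24 rad/s
v = a / omega = 5.823 / 2601.24 = 0.0022385 m/s


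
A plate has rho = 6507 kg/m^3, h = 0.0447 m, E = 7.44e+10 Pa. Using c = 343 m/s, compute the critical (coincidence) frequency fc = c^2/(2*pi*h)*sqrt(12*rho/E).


12*rho/E = 12*6507/7.44e+10 = 1.04952e-06
sqrt(12*rho/E) = sqrt(1.04952e-06) = 0.00102446
c^2/(2*pi*h) = 343^2/(2*pi*0.0447) = 418891
fc = 418891 * 0.00102446 = 429.14 Hz


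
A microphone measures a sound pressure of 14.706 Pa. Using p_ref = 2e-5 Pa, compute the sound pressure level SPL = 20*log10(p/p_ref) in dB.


p / p_ref = 14.706 / 2e-5 = 735300
SPL = 20 * log10(735300) = 117.33 dB


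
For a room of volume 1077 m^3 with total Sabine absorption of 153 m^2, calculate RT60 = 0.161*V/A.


RT60 = 0.161 * 1077 / 153 = 1.1333 s


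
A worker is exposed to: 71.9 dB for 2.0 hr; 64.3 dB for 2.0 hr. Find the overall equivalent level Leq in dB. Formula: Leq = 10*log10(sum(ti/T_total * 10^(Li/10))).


T_total = 2.0 + 2.0 = 4.0 hr
(2.0/4.0) * 10^(71.9/10) = 7.74408e+06
(2.0/4.0) * 10^(64.3/10) = 1.34577e+06
Sum = 7.74408e+06 + 1.34577e+06 = 9.08985e+06
Leq = 10*log10(9.08985e+06) = 69.586 dB


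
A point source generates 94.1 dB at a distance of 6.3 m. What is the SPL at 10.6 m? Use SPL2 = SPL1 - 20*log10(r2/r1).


r2/r1 = 10.6/6.3 = 1.68254
Correction = 20*log10(1.68254) = 4.51931 dB
SPL2 = 94.1 - 4.51931 = 89.581 dB


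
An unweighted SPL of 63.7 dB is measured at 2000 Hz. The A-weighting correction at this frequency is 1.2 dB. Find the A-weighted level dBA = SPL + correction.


A-weighting table: 2000 Hz -> 1.2 dB correction
SPL_A = SPL + correction = 63.7 + (1.2) = 64.9 dBA


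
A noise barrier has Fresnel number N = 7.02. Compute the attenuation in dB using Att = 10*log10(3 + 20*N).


3 + 20*N = 3 + 20*7.02 = 143.4
Att = 10*log10(143.4) = 21.565 dB


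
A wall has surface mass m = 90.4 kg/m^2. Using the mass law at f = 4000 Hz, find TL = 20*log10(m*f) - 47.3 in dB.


m * f = 90.4 * 4000 = 361600
20*log10(361600) = 111.165 dB
TL = 111.165 - 47.3 = 63.865 dB


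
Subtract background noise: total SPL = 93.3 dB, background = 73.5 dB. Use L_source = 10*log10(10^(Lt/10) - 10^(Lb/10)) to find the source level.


10^(93.3/10) = 2.13796e+09
10^(73.5/10) = 2.23872e+07
Difference = 2.13796e+09 - 2.23872e+07 = 2.11557e+09
L_source = 10*log10(2.11557e+09) = 93.254 dB


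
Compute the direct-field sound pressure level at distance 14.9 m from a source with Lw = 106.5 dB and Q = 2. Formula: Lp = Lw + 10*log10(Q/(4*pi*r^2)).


4*pi*r^2 = 4*pi*14.9^2 = 2789.86 m^2
Q / (4*pi*r^2) = 2 / 2789.86 = 0.000716882
Lp = 106.5 + 10*log10(0.000716882) = 75.054 dB


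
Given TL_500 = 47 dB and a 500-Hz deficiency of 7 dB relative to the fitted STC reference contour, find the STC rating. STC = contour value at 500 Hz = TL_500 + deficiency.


By ASTM E413, STC = value of the fitted reference contour at 500 Hz.
Contour value at 500 Hz = TL_500 + deficiency = 47 + 7 = 54
STC = 54


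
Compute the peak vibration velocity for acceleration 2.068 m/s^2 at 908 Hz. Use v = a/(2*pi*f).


omega = 2*pi*f = 2*pi*908 = 5705.13 rad/s
v = a / omega = 2.068 / 5705.13 = 0.00036248 m/s


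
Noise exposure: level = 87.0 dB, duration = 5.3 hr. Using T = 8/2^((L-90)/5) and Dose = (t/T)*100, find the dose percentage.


T_allowed = 8 / 2^((87.0 - 90)/5) = 12.1257 hr
Dose = 5.3 / 12.1257 * 100 = 43.709 %


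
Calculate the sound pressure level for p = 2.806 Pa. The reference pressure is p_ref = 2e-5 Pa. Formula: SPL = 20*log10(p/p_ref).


p / p_ref = 2.806 / 2e-5 = 140300
SPL = 20 * log10(140300) = 102.94 dB


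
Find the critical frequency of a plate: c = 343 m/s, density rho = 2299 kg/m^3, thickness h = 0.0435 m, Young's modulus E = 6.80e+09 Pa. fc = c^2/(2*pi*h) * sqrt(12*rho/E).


12*rho/E = 12*2299/6.80e+09 = 4.05706e-06
sqrt(12*rho/E) = sqrt(4.05706e-06) = 0.00201421
c^2/(2*pi*h) = 343^2/(2*pi*0.0435) = 430446
fc = 430446 * 0.00201421 = 867.01 Hz


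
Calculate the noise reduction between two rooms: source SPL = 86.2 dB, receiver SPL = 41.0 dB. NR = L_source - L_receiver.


NR = L_source - L_receiver (difference between source and receiving room levels)
NR = 86.2 - 41.0 = 45.2 dB


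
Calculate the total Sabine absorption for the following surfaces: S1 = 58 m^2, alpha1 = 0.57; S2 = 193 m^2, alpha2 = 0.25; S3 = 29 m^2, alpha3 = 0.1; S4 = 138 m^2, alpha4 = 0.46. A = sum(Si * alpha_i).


58 * 0.57 = 33.06
193 * 0.25 = 48.25
29 * 0.1 = 2.9
138 * 0.46 = 63.48
A_total = 33.06 + 48.25 + 2.9 + 63.48 = 147.69 m^2


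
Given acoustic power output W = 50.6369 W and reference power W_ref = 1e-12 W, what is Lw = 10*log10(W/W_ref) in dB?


W / W_ref = 50.6369 / 1e-12 = 5.06369e+13
Lw = 10 * log10(5.06369e+13) = 137.04 dB


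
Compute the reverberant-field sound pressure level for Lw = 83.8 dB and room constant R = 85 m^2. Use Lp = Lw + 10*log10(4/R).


4/R = 4/85 = 0.0470588
Lp = 83.8 + 10*log10(0.0470588) = 70.526 dB


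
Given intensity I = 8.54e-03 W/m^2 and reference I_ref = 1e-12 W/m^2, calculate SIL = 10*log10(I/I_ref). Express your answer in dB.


I / I_ref = 8.54e-03 / 1e-12 = 8.54e+09
SIL = 10 * log10(8.54e+09) = 99.315 dB


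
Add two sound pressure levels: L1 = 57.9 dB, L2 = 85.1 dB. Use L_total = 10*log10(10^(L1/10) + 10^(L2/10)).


10^(57.9/10) = 616595
10^(85.1/10) = 3.23594e+08
Sum = 616595 + 3.23594e+08 = 3.24211e+08
L_total = 10*log10(3.24211e+08) = 85.108 dB


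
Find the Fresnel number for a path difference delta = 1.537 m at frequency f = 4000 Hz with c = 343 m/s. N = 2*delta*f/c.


N = 2*delta*f/c = 2*delta/lambda, where lambda = c/f
lambda = 343 / 4000 = 0.08575 m
N = 2 * 1.537 / 0.08575 = 35.848


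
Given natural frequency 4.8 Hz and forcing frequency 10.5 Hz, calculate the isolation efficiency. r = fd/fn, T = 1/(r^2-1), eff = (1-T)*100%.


r = 10.5 / 4.8 = 2.1875
r^2 - 1 = 2.1875^2 - 1 = 3.78516
T = 1/3.78516 = 0.26419
Efficiency = (1 - 0.26419)*100 = 73.581 %


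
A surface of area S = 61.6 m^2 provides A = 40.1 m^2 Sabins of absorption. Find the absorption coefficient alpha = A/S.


Absorption coefficient = absorbed power / incident power
alpha = A / S = 40.1 / 61.6 = 0.65097


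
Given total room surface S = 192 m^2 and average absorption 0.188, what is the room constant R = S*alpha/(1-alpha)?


R = 192 * 0.188 / (1 - 0.188) = 44.453 m^2


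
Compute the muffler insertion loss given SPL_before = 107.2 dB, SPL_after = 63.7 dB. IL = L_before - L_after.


Insertion loss = SPL without muffler - SPL with muffler
IL = 107.2 - 63.7 = 43.5 dB


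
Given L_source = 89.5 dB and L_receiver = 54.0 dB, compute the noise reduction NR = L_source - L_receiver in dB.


NR = L_source - L_receiver (difference between source and receiving room levels)
NR = 89.5 - 54.0 = 35.5 dB


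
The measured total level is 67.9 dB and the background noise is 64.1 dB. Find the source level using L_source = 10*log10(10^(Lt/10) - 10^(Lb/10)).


10^(67.9/10) = 6.16595e+06
10^(64.1/10) = 2.5704e+06
Difference = 6.16595e+06 - 2.5704e+06 = 3.59555e+06
L_source = 10*log10(3.59555e+06) = 65.558 dB


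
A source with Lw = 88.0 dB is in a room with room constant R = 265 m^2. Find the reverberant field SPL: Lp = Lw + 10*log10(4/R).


4/R = 4/265 = 0.0150943
Lp = 88.0 + 10*log10(0.0150943) = 69.788 dB


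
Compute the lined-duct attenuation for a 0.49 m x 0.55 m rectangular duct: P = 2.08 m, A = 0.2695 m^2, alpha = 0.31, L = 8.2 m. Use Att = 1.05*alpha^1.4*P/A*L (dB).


alpha^1.4 = 0.31^1.4 = 0.194047
Attenuation rate = 1.05 * alpha^1.4 * P / A
= 1.05 * 0.194047 * 2.08 / 0.2695 = 1.57254 dB/m
Total Att = 1.57254 * 8.2 = 12.895 dB


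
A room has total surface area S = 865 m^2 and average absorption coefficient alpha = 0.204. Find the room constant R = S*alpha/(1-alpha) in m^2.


R = 865 * 0.204 / (1 - 0.204) = 221.68 m^2


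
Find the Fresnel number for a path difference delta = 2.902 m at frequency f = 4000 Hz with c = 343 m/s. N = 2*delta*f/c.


N = 2*delta*f/c = 2*delta/lambda, where lambda = c/f
lambda = 343 / 4000 = 0.08575 m
N = 2 * 2.902 / 0.08575 = 67.685


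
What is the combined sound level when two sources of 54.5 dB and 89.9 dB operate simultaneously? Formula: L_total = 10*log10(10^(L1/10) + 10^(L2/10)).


10^(54.5/10) = 281838
10^(89.9/10) = 9.77237e+08
Sum = 281838 + 9.77237e+08 = 9.77519e+08
L_total = 10*log10(9.77519e+08) = 89.901 dB


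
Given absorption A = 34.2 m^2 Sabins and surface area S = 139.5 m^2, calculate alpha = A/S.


Absorption coefficient = absorbed power / incident power
alpha = A / S = 34.2 / 139.5 = 0.24516


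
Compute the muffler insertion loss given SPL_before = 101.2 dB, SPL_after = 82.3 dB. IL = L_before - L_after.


Insertion loss = SPL without muffler - SPL with muffler
IL = 101.2 - 82.3 = 18.9 dB


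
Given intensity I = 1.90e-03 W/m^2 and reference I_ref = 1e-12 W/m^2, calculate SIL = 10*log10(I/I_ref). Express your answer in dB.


I / I_ref = 1.90e-03 / 1e-12 = 1.9e+09
SIL = 10 * log10(1.9e+09) = 92.788 dB


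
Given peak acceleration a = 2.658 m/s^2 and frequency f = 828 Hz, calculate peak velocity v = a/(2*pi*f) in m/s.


omega = 2*pi*f = 2*pi*828 = 5202.48 rad/s
v = a / omega = 2.658 / 5202.48 = 0.00051091 m/s


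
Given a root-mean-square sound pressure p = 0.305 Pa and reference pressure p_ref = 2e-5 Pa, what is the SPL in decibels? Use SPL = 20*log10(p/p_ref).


p / p_ref = 0.305 / 2e-5 = 15250
SPL = 20 * log10(15250) = 83.665 dB


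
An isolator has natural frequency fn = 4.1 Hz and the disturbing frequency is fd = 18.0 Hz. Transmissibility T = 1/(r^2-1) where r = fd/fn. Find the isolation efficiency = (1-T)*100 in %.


r = 18.0 / 4.1 = 4.39024
r^2 - 1 = 4.39024^2 - 1 = 18.2742
T = 1/18.2742 = 0.054722
Efficiency = (1 - 0.054722)*100 = 94.528 %


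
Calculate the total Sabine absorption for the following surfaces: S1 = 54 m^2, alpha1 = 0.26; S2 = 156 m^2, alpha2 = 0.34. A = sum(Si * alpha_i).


54 * 0.26 = 14.04
156 * 0.34 = 53.04
A_total = 14.04 + 53.04 = 67.08 m^2


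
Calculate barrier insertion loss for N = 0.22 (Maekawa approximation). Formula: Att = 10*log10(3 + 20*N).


3 + 20*N = 3 + 20*0.22 = 7.4
Att = 10*log10(7.4) = 8.6923 dB


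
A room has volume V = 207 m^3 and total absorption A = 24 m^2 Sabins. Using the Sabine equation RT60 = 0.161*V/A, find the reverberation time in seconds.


RT60 = 0.161 * 207 / 24 = 1.3886 s


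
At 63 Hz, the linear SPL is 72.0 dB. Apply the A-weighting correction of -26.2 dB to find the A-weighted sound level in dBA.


A-weighting table: 63 Hz -> -26.2 dB correction
SPL_A = SPL + correction = 72.0 + (-26.2) = 45.8 dBA


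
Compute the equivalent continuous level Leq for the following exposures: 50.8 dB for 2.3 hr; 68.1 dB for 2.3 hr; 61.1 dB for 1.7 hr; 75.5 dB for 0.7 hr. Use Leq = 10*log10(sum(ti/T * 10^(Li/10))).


T_total = 2.3 + 2.3 + 1.7 + 0.7 = 7.0 hr
(2.3/7.0) * 10^(50.8/10) = 39503
(2.3/7.0) * 10^(68.1/10) = 2.12144e+06
(1.7/7.0) * 10^(61.1/10) = 312861
(0.7/7.0) * 10^(75.5/10) = 3.54813e+06
Sum = 39503 + 2.12144e+06 + 312861 + 3.54813e+06 = 6.02193e+06
Leq = 10*log10(6.02193e+06) = 67.797 dB


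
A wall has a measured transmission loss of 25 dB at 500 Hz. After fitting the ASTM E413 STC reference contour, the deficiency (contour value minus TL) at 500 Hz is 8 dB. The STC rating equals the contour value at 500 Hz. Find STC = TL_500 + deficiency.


By ASTM E413, STC = value of the fitted reference contour at 500 Hz.
Contour value at 500 Hz = TL_500 + deficiency = 25 + 8 = 33
STC = 33


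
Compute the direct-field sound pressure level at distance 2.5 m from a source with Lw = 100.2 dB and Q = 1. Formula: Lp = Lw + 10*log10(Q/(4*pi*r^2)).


4*pi*r^2 = 4*pi*2.5^2 = 78.5398 m^2
Q / (4*pi*r^2) = 1 / 78.5398 = 0.0127324
Lp = 100.2 + 10*log10(0.0127324) = 81.249 dB


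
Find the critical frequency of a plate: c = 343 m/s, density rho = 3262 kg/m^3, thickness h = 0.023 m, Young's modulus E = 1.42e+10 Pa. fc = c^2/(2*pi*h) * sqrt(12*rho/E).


12*rho/E = 12*3262/1.42e+10 = 2.75662e-06
sqrt(12*rho/E) = sqrt(2.75662e-06) = 0.00166031
c^2/(2*pi*h) = 343^2/(2*pi*0.023) = 814105
fc = 814105 * 0.00166031 = 1351.7 Hz


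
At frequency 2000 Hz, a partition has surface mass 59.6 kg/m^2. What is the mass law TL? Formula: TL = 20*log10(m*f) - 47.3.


m * f = 59.6 * 2000 = 119200
20*log10(119200) = 101.526 dB
TL = 101.526 - 47.3 = 54.226 dB


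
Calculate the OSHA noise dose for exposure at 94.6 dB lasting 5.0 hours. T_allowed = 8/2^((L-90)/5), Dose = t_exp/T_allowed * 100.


T_allowed = 8 / 2^((94.6 - 90)/5) = 4.22807 hr
Dose = 5.0 / 4.22807 * 100 = 118.26 %


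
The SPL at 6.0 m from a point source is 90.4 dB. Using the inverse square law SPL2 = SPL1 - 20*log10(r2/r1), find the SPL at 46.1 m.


r2/r1 = 46.1/6.0 = 7.68333
Correction = 20*log10(7.68333) = 17.711 dB
SPL2 = 90.4 - 17.711 = 72.689 dB


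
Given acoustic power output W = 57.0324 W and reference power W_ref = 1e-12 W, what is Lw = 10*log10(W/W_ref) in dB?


W / W_ref = 57.0324 / 1e-12 = 5.70324e+13
Lw = 10 * log10(5.70324e+13) = 137.56 dB


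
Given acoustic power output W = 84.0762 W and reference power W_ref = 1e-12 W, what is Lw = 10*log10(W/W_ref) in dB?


W / W_ref = 84.0762 / 1e-12 = 8.40762e+13
Lw = 10 * log10(8.40762e+13) = 139.25 dB


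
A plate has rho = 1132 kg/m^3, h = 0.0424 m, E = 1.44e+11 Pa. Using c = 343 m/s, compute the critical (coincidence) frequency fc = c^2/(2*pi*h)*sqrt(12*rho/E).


12*rho/E = 12*1132/1.44e+11 = 9.43333e-08
sqrt(12*rho/E) = sqrt(9.43333e-08) = 0.000307137
c^2/(2*pi*h) = 343^2/(2*pi*0.0424) = 441614
fc = 441614 * 0.000307137 = 135.64 Hz


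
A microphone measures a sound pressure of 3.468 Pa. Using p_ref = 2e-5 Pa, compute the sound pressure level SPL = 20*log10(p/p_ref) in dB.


p / p_ref = 3.468 / 2e-5 = 173400
SPL = 20 * log10(173400) = 104.78 dB


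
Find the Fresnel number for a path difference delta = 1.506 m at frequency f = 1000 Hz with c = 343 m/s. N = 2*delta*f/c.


N = 2*delta*f/c = 2*delta/lambda, where lambda = c/f
lambda = 343 / 1000 = 0.343 m
N = 2 * 1.506 / 0.343 = 8.7813


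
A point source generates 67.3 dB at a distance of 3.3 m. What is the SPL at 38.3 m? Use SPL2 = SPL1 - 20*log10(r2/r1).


r2/r1 = 38.3/3.3 = 11.6061
Correction = 20*log10(11.6061) = 21.2937 dB
SPL2 = 67.3 - 21.2937 = 46.006 dB


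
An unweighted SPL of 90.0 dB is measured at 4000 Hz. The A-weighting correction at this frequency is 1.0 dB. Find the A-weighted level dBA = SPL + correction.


A-weighting table: 4000 Hz -> 1.0 dB correction
SPL_A = SPL + correction = 90.0 + (1.0) = 91 dBA


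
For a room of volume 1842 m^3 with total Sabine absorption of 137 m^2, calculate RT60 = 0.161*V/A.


RT60 = 0.161 * 1842 / 137 = 2.1647 s


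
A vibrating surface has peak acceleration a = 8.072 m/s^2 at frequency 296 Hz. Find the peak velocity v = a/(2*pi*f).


omega = 2*pi*f = 2*pi*296 = 1859.82 rad/s
v = a / omega = 8.072 / 1859.82 = 0.0043402 m/s


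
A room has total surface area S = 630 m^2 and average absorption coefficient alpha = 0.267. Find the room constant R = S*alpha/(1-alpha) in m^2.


R = 630 * 0.267 / (1 - 0.267) = 229.48 m^2


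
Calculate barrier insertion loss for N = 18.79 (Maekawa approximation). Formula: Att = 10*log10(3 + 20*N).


3 + 20*N = 3 + 20*18.79 = 378.8
Att = 10*log10(378.8) = 25.784 dB


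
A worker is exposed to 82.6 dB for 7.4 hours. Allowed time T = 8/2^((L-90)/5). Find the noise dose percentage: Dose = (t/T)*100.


T_allowed = 8 / 2^((82.6 - 90)/5) = 22.3159 hr
Dose = 7.4 / 22.3159 * 100 = 33.16 %


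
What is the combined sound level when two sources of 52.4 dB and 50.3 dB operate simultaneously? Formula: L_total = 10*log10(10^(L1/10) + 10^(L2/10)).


10^(52.4/10) = 173780
10^(50.3/10) = 107152
Sum = 173780 + 107152 = 280932
L_total = 10*log10(280932) = 54.486 dB


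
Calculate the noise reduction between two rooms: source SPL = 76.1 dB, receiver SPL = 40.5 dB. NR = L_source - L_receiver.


NR = L_source - L_receiver (difference between source and receiving room levels)
NR = 76.1 - 40.5 = 35.6 dB


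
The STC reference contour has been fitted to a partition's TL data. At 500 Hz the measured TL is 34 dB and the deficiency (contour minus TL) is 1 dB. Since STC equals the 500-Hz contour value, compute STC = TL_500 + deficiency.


By ASTM E413, STC = value of the fitted reference contour at 500 Hz.
Contour value at 500 Hz = TL_500 + deficiency = 34 + 1 = 35
STC = 35


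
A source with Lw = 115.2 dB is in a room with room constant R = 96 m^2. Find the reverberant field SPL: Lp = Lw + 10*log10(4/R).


4/R = 4/96 = 0.0416667
Lp = 115.2 + 10*log10(0.0416667) = 101.4 dB


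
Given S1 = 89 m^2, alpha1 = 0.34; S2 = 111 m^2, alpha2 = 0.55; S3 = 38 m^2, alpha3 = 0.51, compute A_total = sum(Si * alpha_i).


89 * 0.34 = 30.26
111 * 0.55 = 61.05
38 * 0.51 = 19.38
A_total = 30.26 + 61.05 + 19.38 = 110.69 m^2


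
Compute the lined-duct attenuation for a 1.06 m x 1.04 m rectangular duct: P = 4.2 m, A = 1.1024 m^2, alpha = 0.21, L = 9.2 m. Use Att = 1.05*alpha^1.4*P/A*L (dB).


alpha^1.4 = 0.21^1.4 = 0.112488
Attenuation rate = 1.05 * alpha^1.4 * P / A
= 1.05 * 0.112488 * 4.2 / 1.1024 = 0.449993 dB/m
Total Att = 0.449993 * 9.2 = 4.1399 dB


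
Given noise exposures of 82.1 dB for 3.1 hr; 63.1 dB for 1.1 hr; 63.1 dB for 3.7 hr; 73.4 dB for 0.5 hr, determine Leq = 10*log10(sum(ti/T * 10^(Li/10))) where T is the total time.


T_total = 3.1 + 1.1 + 3.7 + 0.5 = 8.4 hr
(3.1/8.4) * 10^(82.1/10) = 5.98525e+07
(1.1/8.4) * 10^(63.1/10) = 267370
(3.7/8.4) * 10^(63.1/10) = 899337
(0.5/8.4) * 10^(73.4/10) = 1.30224e+06
Sum = 5.98525e+07 + 267370 + 899337 + 1.30224e+06 = 6.23214e+07
Leq = 10*log10(6.23214e+07) = 77.946 dB


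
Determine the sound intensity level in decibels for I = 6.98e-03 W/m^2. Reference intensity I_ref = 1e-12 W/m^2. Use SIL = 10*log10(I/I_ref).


I / I_ref = 6.98e-03 / 1e-12 = 6.98e+09
SIL = 10 * log10(6.98e+09) = 98.439 dB


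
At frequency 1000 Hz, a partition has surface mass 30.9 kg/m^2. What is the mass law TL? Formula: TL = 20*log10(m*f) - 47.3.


m * f = 30.9 * 1000 = 30900
20*log10(30900) = 89.7992 dB
TL = 89.7992 - 47.3 = 42.499 dB


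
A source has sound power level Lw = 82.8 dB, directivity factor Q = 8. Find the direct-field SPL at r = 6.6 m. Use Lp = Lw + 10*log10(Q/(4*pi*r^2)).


4*pi*r^2 = 4*pi*6.6^2 = 547.391 m^2
Q / (4*pi*r^2) = 8 / 547.391 = 0.0146148
Lp = 82.8 + 10*log10(0.0146148) = 64.448 dB


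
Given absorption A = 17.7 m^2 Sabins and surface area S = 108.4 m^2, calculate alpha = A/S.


Absorption coefficient = absorbed power / incident power
alpha = A / S = 17.7 / 108.4 = 0.16328


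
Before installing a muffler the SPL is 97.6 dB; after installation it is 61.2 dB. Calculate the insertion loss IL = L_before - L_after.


Insertion loss = SPL without muffler - SPL with muffler
IL = 97.6 - 61.2 = 36.4 dB


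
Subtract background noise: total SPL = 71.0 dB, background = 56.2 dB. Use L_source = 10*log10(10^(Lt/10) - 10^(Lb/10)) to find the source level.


10^(71.0/10) = 1.25893e+07
10^(56.2/10) = 416869
Difference = 1.25893e+07 - 416869 = 1.21724e+07
L_source = 10*log10(1.21724e+07) = 70.854 dB


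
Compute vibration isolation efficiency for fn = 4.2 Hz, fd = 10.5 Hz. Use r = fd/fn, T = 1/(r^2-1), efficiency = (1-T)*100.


r = 10.5 / 4.2 = 2.5
r^2 - 1 = 2.5^2 - 1 = 5.25
T = 1/5.25 = 0.190476
Efficiency = (1 - 0.190476)*100 = 80.952 %


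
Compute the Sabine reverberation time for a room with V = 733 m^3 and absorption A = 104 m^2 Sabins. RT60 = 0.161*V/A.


RT60 = 0.161 * 733 / 104 = 1.1347 s


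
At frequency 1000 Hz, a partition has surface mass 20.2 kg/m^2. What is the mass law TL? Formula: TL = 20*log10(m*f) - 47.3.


m * f = 20.2 * 1000 = 20200
20*log10(20200) = 86.107 dB
TL = 86.107 - 47.3 = 38.807 dB


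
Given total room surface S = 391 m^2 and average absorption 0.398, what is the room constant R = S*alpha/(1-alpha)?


R = 391 * 0.398 / (1 - 0.398) = 258.5 m^2


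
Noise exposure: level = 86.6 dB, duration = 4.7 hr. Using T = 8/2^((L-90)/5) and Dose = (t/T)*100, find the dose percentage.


T_allowed = 8 / 2^((86.6 - 90)/5) = 12.8171 hr
Dose = 4.7 / 12.8171 * 100 = 36.67 %


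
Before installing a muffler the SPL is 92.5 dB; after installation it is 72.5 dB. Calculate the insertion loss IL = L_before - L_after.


Insertion loss = SPL without muffler - SPL with muffler
IL = 92.5 - 72.5 = 20 dB


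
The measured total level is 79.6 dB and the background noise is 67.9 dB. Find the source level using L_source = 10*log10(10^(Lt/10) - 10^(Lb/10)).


10^(79.6/10) = 9.12011e+07
10^(67.9/10) = 6.16595e+06
Difference = 9.12011e+07 - 6.16595e+06 = 8.50352e+07
L_source = 10*log10(8.50352e+07) = 79.296 dB


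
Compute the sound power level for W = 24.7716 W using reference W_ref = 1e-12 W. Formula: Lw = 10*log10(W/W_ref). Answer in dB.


W / W_ref = 24.7716 / 1e-12 = 2.47716e+13
Lw = 10 * log10(2.47716e+13) = 133.94 dB


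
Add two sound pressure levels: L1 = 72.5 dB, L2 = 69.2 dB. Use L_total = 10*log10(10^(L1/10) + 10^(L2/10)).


10^(72.5/10) = 1.77828e+07
10^(69.2/10) = 8.31764e+06
Sum = 1.77828e+07 + 8.31764e+06 = 2.61004e+07
L_total = 10*log10(2.61004e+07) = 74.166 dB


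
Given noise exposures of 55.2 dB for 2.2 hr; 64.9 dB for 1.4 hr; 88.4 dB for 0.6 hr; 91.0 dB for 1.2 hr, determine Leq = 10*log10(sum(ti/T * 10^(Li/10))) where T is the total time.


T_total = 2.2 + 1.4 + 0.6 + 1.2 = 5.4 hr
(2.2/5.4) * 10^(55.2/10) = 134905
(1.4/5.4) * 10^(64.9/10) = 801188
(0.6/5.4) * 10^(88.4/10) = 7.68701e+07
(1.2/5.4) * 10^(91.0/10) = 2.79761e+08
Sum = 134905 + 801188 + 7.68701e+07 + 2.79761e+08 = 3.57567e+08
Leq = 10*log10(3.57567e+08) = 85.534 dB


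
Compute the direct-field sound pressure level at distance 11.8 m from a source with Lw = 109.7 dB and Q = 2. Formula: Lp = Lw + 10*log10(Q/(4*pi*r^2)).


4*pi*r^2 = 4*pi*11.8^2 = 1749.74 m^2
Q / (4*pi*r^2) = 2 / 1749.74 = 0.00114303
Lp = 109.7 + 10*log10(0.00114303) = 80.281 dB


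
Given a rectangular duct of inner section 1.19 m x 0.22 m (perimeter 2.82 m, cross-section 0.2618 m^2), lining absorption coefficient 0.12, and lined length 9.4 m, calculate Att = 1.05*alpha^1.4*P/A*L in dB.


alpha^1.4 = 0.12^1.4 = 0.0513871
Attenuation rate = 1.05 * alpha^1.4 * P / A
= 1.05 * 0.0513871 * 2.82 / 0.2618 = 0.581196 dB/m
Total Att = 0.581196 * 9.4 = 5.4632 dB


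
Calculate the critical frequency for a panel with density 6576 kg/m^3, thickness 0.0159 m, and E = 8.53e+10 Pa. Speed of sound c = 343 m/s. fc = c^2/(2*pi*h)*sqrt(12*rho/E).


12*rho/E = 12*6576/8.53e+10 = 9.25111e-07
sqrt(12*rho/E) = sqrt(9.25111e-07) = 0.000961827
c^2/(2*pi*h) = 343^2/(2*pi*0.0159) = 1.17764e+06
fc = 1.17764e+06 * 0.000961827 = 1132.7 Hz


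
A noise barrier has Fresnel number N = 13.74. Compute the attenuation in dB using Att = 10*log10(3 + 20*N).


3 + 20*N = 3 + 20*13.74 = 277.8
Att = 10*log10(277.8) = 24.437 dB


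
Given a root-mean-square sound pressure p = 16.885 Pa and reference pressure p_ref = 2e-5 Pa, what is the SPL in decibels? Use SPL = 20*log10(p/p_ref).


p / p_ref = 16.885 / 2e-5 = 844250
SPL = 20 * log10(844250) = 118.53 dB


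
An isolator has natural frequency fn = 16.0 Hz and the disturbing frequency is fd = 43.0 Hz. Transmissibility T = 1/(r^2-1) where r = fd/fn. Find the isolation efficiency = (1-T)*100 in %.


r = 43.0 / 16.0 = 2.6875
r^2 - 1 = 2.6875^2 - 1 = 6.22266
T = 1/6.22266 = 0.160703
Efficiency = (1 - 0.160703)*100 = 83.93 %


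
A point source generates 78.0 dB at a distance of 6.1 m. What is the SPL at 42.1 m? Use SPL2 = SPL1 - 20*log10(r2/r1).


r2/r1 = 42.1/6.1 = 6.90164
Correction = 20*log10(6.90164) = 16.779 dB
SPL2 = 78.0 - 16.779 = 61.221 dB


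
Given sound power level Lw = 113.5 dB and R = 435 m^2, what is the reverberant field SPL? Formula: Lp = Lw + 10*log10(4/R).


4/R = 4/435 = 0.0091954
Lp = 113.5 + 10*log10(0.0091954) = 93.136 dB


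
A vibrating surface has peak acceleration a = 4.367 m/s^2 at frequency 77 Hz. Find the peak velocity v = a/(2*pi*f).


omega = 2*pi*f = 2*pi*77 = 483.805 rad/s
v = a / omega = 4.367 / 483.805 = 0.0090264 m/s


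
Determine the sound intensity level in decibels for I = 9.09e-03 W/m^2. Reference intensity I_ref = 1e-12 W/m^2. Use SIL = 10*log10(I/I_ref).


I / I_ref = 9.09e-03 / 1e-12 = 9.09e+09
SIL = 10 * log10(9.09e+09) = 99.586 dB
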